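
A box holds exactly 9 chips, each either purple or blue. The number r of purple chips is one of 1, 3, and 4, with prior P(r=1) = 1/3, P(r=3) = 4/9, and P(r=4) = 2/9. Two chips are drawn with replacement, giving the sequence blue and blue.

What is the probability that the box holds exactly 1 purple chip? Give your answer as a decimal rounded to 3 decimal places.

0.497

The likelihood of the observed sequence under each hypothesis: P(data | r = 1) = (8/9)(8/9) = 64/81; P(data | r = 3) = (6/9)(6/9) = 4/9; P(data | r = 4) = (5/9)(5/9) = 25/81.
The prior-weighted likelihoods are 1/3 · 64/81 = 64/243, 4/9 · 4/9 = 16/81, 2/9 · 25/81 = 50/729; these sum to 386/729.
So P(r = 1 | data) = (64/243) / (386/729) = 96/193.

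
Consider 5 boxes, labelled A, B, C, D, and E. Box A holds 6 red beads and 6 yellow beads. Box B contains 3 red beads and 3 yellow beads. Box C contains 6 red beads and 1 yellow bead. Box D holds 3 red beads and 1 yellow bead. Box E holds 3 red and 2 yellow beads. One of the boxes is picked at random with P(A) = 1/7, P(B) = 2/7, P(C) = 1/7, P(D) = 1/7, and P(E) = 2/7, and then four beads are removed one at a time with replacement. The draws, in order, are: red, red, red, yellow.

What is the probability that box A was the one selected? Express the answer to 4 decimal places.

Under each hypothesis, the probability of the observed sequence is: P(data | box A) = (6/12)(6/12)(6/12)(6/12) = 0.0625; P(data | box B) = (3/6)(3/6)(3/6)(3/6) = 0.0625; P(data | box C) = (6/7)(6/7)(6/7)(1/7) = 0.089963; P(data | box D) = (3/4)(3/4)(3/4)(1/4) = 0.10547; P(data | box E) = (3/5)(3/5)(3/5)(2/5) = 0.0864.
Weighting by the prior gives 1/7 · 0.0625 = 0.0089286, 2/7 · 0.0625 = 0.017857, 1/7 · 0.089963 = 0.012852, 1/7 · 0.10547 = 0.015067, 2/7 · 0.0864 = 0.024686; these sum to 0.07939.
Hence P(box A | data) = (0.0089286) / (0.07939) = 0.11246.

0.1125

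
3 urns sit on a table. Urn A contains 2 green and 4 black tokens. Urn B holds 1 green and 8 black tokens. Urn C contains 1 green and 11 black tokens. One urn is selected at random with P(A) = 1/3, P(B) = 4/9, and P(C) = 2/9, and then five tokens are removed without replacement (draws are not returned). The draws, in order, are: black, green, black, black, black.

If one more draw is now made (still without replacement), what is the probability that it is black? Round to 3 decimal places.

0.753

For each hypothesis, P(data | H) works out to: P(data | urn A) = (4/6)(2/5)(3/4)(2/3)(1/2) = 1/15; P(data | urn B) = (8/9)(1/8)(7/7)(6/6)(5/5) = 1/9; P(data | urn C) = (11/12)(1/11)(10/10)(9/9)(8/8) = 1/12.
Weighting by the prior gives 1/3 · 1/15 = 1/45, 4/9 · 1/9 = 4/81, 2/9 · 1/12 = 1/54; with total 73/810.
Dividing through by the total gives posterior P(urn A | data) = 18/73, P(urn B | data) = 40/73, P(urn C | data) = 15/73.
The predictive probability is P(black next | data) = (0)(18/73) + (1)(40/73) + (1)(15/73) = 55/73.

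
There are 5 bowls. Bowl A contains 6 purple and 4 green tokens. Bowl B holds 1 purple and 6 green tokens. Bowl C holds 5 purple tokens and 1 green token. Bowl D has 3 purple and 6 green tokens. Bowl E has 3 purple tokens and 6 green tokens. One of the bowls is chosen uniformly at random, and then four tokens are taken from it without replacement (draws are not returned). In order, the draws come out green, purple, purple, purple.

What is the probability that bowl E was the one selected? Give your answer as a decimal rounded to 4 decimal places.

0.0417

The likelihood of the observed sequence under each hypothesis: P(data | bowl A) = (4/10)(6/9)(5/8)(4/7) = 2/21; P(data | bowl B) = (6/7)(1/6)(0/5) = 0; P(data | bowl C) = (1/6)(5/5)(4/4)(3/3) = 1/6; P(data | bowl D) = (6/9)(3/8)(2/7)(1/6) = 1/84; P(data | bowl E) = (6/9)(3/8)(2/7)(1/6) = 1/84.
Weighting by the prior gives 1/5 · 2/21 = 2/105, 1/5 · 0 = 0, 1/5 · 1/6 = 1/30, 1/5 · 1/84 = 1/420, 1/5 · 1/84 = 1/420; with total 2/35.
By Bayes' rule, P(bowl E | data) = (1/420) / (2/35) = 1/24.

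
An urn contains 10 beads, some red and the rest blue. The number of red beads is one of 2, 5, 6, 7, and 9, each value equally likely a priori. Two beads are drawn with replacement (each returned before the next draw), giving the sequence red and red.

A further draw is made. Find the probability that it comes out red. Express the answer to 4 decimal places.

The likelihood of the observed sequence under each hypothesis: P(data | r = 2) = (2/10)(2/10) = 1/25; P(data | r = 5) = (5/10)(5/10) = 1/4; P(data | r = 6) = (6/10)(6/10) = 9/25; P(data | r = 7) = (7/10)(7/10) = 49/100; P(data | r = 9) = (9/10)(9/10) = 81/100.
The prior-weighted likelihoods are 1/5 · 1/25 = 1/125, 1/5 · 1/4 = 1/20, 1/5 · 9/25 = 9/125, 1/5 · 49/100 = 49/500, 1/5 · 81/100 = 81/500; these sum to 39/100.
Dividing through by the total gives posterior P(r = 2 | data) = 0.020513, P(r = 5 | data) = 0.12821, P(r = 6 | data) = 0.18462, P(r = 7 | data) = 0.25128, P(r = 9 | data) = 0.41538.
Averaging over the posterior, P(red next | data) = (1/5)(0.020513) + (1/2)(0.12821) + (3/5)(0.18462) + (7/10)(0.25128) + (9/10)(0.41538) = 0.72872.

0.7287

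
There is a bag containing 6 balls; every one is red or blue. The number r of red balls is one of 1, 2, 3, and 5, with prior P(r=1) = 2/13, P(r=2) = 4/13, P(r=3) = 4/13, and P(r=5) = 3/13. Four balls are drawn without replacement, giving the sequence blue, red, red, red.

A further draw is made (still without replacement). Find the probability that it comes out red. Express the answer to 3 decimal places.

Under each hypothesis, the probability of the observed sequence is: P(data | r = 1) = (5/6)(1/5)(0/4) = 0; P(data | r = 2) = (4/6)(2/5)(1/4)(0/3) = 0; P(data | r = 3) = (3/6)(3/5)(2/4)(1/3) = 1/20; P(data | r = 5) = (1/6)(5/5)(4/4)(3/3) = 1/6.
The prior-weighted likelihoods are 2/13 · 0 = 0, 4/13 · 0 = 0, 4/13 · 1/20 = 1/65, 3/13 · 1/6 = 1/26; these sum to 7/130.
Dividing through by the total gives posterior P(r = 1 | data) = 0, P(r = 2 | data) = 0, P(r = 3 | data) = 2/7, P(r = 5 | data) = 5/7.
So P(red next | data) = Σ P(red next | H) P(H | data) = (0)(2/7) + (1)(5/7) = 5/7.

0.714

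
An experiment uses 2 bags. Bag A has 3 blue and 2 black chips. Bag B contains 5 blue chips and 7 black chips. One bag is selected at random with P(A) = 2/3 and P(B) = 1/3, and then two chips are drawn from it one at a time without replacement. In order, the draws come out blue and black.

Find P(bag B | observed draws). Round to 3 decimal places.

0.306

Under each hypothesis, the probability of the observed sequence is: P(data | bag A) = (3/5)(2/4) = 0.3; P(data | bag B) = (5/12)(7/11) = 0.26515.
The prior-weighted likelihoods are 2/3 · 0.3 = 0.2, 1/3 · 0.26515 = 0.088384; summing to 0.28838.
Therefore the posterior P(bag B | data) = (0.088384) / (0.28838) = 0.30648.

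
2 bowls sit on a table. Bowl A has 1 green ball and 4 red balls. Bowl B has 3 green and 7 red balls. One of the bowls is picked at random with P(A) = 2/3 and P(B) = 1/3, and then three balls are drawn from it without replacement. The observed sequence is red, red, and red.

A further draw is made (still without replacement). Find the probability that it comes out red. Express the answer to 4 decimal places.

0.5191

Compute the likelihood of the observed sequence for each case: P(data | bowl A) = (4/5)(3/4)(2/3) = 2/5; P(data | bowl B) = (7/10)(6/9)(5/8) = 7/24.
Weighting by the prior gives 2/3 · 2/5 = 4/15, 1/3 · 7/24 = 7/72; summing to 131/360.
Dividing through by the total gives posterior P(bowl A | data) = 96/131, P(bowl B | data) = 35/131.
Averaging over the posterior, P(red next | data) = (1/2)(96/131) + (4/7)(35/131) = 68/131.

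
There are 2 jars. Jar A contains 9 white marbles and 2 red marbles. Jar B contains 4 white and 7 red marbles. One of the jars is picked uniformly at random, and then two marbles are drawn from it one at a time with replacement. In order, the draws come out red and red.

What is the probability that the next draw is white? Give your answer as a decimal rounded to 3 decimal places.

For each hypothesis, P(data | H) works out to: P(data | jar A) = (2/11)(2/11) = 4/121; P(data | jar B) = (7/11)(7/11) = 49/121.
The prior-weighted likelihoods are 1/2 · 4/121 = 2/121, 1/2 · 49/121 = 49/242; with total 53/242.
Dividing through by the total gives posterior P(jar A | data) = 4/53, P(jar B | data) = 49/53.
Averaging over the posterior, P(white next | data) = (9/11)(4/53) + (4/11)(49/53) = 232/583.

0.398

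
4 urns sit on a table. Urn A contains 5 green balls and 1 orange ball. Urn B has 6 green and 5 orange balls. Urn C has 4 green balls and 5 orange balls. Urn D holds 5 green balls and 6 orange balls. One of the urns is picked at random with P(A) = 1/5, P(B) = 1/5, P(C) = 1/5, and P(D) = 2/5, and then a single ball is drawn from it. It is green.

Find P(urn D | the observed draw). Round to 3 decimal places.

0.333

Compute the likelihood of this draw for each case: P(data | urn A) = (5/6) = 5/6; P(data | urn B) = (6/11) = 6/11; P(data | urn C) = (4/9) = 4/9; P(data | urn D) = (5/11) = 5/11.
Weighting by the prior gives 1/5 · 5/6 = 1/6, 1/5 · 6/11 = 6/55, 1/5 · 4/9 = 4/45, 2/5 · 5/11 = 2/11; with total 541/990.
So P(urn D | data) = (2/11) / (541/990) = 180/541.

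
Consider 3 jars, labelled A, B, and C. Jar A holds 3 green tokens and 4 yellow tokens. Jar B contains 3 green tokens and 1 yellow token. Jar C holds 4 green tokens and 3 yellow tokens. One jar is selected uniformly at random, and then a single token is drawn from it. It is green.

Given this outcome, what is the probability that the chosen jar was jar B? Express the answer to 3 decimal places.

0.429

Compute the likelihood of this draw for each case: P(data | jar A) = (3/7) = 3/7; P(data | jar B) = (3/4) = 3/4; P(data | jar C) = (4/7) = 4/7.
Multiplying each by its prior: 1/3 · 3/7 = 1/7, 1/3 · 3/4 = 1/4, 1/3 · 4/7 = 4/21; summing to 7/12.
Hence P(jar B | data) = (1/4) / (7/12) = 3/7.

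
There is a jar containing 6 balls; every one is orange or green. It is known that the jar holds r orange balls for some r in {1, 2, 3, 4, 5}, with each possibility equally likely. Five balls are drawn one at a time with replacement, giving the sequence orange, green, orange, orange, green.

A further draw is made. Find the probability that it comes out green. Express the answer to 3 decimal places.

The likelihood of the observed sequence under each hypothesis: P(data | r = 1) = (1/6)(5/6)(1/6)(1/6)(5/6) = 0.003215; P(data | r = 2) = (2/6)(4/6)(2/6)(2/6)(4/6) = 0.016461; P(data | r = 3) = (3/6)(3/6)(3/6)(3/6)(3/6) = 0.03125; P(data | r = 4) = (4/6)(2/6)(4/6)(4/6)(2/6) = 0.032922; P(data | r = 5) = (5/6)(1/6)(5/6)(5/6)(1/6) = 0.016075.
The prior-weighted likelihoods are 1/5 · 0.003215 = 0.000643, 1/5 · 0.016461 = 0.0032922, 1/5 · 0.03125 = 0.00625, 1/5 · 0.032922 = 0.0065844, 1/5 · 0.016075 = 0.003215; these sum to 0.019985.
Dividing through by the total gives posterior P(r = 1 | data) = 0.032175, P(r = 2 | data) = 0.16474, P(r = 3 | data) = 0.31274, P(r = 4 | data) = 0.32947, P(r = 5 | data) = 0.16088.
Averaging over the posterior, P(green next | data) = (5/6)(0.032175) + (2/3)(0.16474) + (1/2)(0.31274) + (1/3)(0.32947) + (1/6)(0.16088) = 0.42964.

0.430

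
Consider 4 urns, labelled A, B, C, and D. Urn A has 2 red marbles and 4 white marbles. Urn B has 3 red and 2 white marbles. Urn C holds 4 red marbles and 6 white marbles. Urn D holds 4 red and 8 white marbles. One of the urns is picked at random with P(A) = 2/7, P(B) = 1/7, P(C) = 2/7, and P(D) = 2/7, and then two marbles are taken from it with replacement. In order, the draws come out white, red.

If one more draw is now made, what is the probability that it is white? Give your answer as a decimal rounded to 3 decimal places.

0.607

The likelihood of the observed sequence under each hypothesis: P(data | urn A) = (4/6)(2/6) = 0.22222; P(data | urn B) = (2/5)(3/5) = 0.24; P(data | urn C) = (6/10)(4/10) = 0.24; P(data | urn D) = (8/12)(4/12) = 0.22222.
The prior-weighted likelihoods are 2/7 · 0.22222 = 0.063492, 1/7 · 0.24 = 0.034286, 2/7 · 0.24 = 0.068571, 2/7 · 0.22222 = 0.063492; these sum to 0.22984.
The posterior is then P(urn A | data) = 0.27624, P(urn B | data) = 0.14917, P(urn C | data) = 0.29834, P(urn D | data) = 0.27624.
The predictive probability is P(white next | data) = (2/3)(0.27624) + (2/5)(0.14917) + (3/5)(0.29834) + (2/3)(0.27624) = 0.607.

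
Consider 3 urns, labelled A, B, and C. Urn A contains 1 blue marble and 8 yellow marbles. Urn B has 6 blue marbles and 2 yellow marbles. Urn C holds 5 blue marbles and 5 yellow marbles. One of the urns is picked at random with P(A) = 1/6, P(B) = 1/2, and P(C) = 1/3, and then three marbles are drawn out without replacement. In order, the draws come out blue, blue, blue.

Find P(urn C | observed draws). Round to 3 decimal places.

The likelihood of the observed sequence under each hypothesis: P(data | urn A) = (1/9)(0/8) = 0; P(data | urn B) = (6/8)(5/7)(4/6) = 5/14; P(data | urn C) = (5/10)(4/9)(3/8) = 1/12.
Weighting by the prior gives 1/6 · 0 = 0, 1/2 · 5/14 = 5/28, 1/3 · 1/12 = 1/36; summing to 13/63.
So P(urn C | data) = (1/36) / (13/63) = 7/52.

0.135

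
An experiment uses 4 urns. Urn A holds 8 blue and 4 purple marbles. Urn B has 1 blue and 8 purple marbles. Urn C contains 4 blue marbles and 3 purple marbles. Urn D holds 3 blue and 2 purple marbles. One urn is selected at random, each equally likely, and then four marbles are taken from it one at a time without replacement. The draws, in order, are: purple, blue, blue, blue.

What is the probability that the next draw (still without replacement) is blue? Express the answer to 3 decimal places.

Under each hypothesis, the probability of the observed sequence is: P(data | urn A) = (4/12)(8/11)(7/10)(6/9) = 0.11313; P(data | urn B) = (8/9)(1/8)(0/7) = 0; P(data | urn C) = (3/7)(4/6)(3/5)(2/4) = 0.085714; P(data | urn D) = (2/5)(3/4)(2/3)(1/2) = 0.1.
The prior-weighted likelihoods are 1/4 · 0.11313 = 0.028283, 1/4 · 0 = 0, 1/4 · 0.085714 = 0.021429, 1/4 · 0.1 = 0.025; summing to 0.074711.
The posterior is then P(urn A | data) = 0.37856, P(urn B | data) = 0, P(urn C | data) = 0.28682, P(urn D | data) = 0.33462.
The predictive probability is P(blue next | data) = (5/8)(0.37856) + (1/3)(0.28682) + (0)(0.33462) = 0.33221.

0.332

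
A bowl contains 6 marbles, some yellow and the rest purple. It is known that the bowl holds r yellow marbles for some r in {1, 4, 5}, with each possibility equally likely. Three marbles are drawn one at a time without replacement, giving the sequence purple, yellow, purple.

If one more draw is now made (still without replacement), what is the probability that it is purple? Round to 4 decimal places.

0.7143

For each hypothesis, P(data | H) works out to: P(data | r = 1) = (5/6)(1/5)(4/4) = 1/6; P(data | r = 4) = (2/6)(4/5)(1/4) = 1/15; P(data | r = 5) = (1/6)(5/5)(0/4) = 0.
Weighting by the prior gives 1/3 · 1/6 = 1/18, 1/3 · 1/15 = 1/45, 1/3 · 0 = 0; summing to 7/90.
The posterior is then P(r = 1 | data) = 5/7, P(r = 4 | data) = 2/7, P(r = 5 | data) = 0.
The predictive probability is P(purple next | data) = (1)(5/7) + (0)(2/7) = 5/7.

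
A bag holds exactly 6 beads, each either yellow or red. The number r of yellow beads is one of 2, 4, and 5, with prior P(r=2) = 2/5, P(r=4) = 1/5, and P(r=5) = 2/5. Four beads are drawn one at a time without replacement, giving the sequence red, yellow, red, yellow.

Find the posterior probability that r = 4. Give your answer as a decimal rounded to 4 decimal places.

Compute the likelihood of the observed sequence for each case: P(data | r = 2) = (4/6)(2/5)(3/4)(1/3) = 1/15; P(data | r = 4) = (2/6)(4/5)(1/4)(3/3) = 1/15; P(data | r = 5) = (1/6)(5/5)(0/4) = 0.
The prior-weighted likelihoods are 2/5 · 1/15 = 2/75, 1/5 · 1/15 = 1/75, 2/5 · 0 = 0; these sum to 1/25.
Therefore the posterior P(r = 4 | data) = (1/75) / (1/25) = 1/3.

0.3333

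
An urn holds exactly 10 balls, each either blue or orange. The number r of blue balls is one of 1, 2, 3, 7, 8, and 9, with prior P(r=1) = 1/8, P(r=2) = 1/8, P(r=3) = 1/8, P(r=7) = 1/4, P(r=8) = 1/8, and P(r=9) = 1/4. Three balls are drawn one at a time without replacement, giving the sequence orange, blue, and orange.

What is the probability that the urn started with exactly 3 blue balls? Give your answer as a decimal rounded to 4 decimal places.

0.3073

For each hypothesis, P(data | H) works out to: P(data | r = 1) = (9/10)(1/9)(8/8) = 1/10; P(data | r = 2) = (8/10)(2/9)(7/8) = 7/45; P(data | r = 3) = (7/10)(3/9)(6/8) = 7/40; P(data | r = 7) = (3/10)(7/9)(2/8) = 7/120; P(data | r = 8) = (2/10)(8/9)(1/8) = 1/45; P(data | r = 9) = (1/10)(9/9)(0/8) = 0.
Multiplying each by its prior: 1/8 · 1/10 = 1/80, 1/8 · 7/45 = 7/360, 1/8 · 7/40 = 7/320, 1/4 · 7/120 = 7/480, 1/8 · 1/45 = 1/360, 1/4 · 0 = 0; these sum to 41/576.
So P(r = 3 | data) = (7/320) / (41/576) = 63/205.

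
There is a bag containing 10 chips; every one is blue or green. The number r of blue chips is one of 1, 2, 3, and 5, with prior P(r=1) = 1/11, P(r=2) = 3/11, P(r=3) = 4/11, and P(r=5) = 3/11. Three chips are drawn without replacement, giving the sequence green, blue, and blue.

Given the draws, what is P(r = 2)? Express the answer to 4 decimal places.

0.0930

For each hypothesis, P(data | H) works out to: P(data | r = 1) = (9/10)(1/9)(0/8) = 0; P(data | r = 2) = (8/10)(2/9)(1/8) = 1/45; P(data | r = 3) = (7/10)(3/9)(2/8) = 7/120; P(data | r = 5) = (5/10)(5/9)(4/8) = 5/36.
Weighting by the prior gives 1/11 · 0 = 0, 3/11 · 1/45 = 1/165, 4/11 · 7/120 = 7/330, 3/11 · 5/36 = 5/132; with total 43/660.
By Bayes' rule, P(r = 2 | data) = (1/165) / (43/660) = 4/43.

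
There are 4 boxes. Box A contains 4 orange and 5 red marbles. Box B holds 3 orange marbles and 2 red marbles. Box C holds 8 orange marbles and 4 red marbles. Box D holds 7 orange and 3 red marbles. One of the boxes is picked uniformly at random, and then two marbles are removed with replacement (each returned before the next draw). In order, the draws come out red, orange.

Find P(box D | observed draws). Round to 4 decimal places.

Under each hypothesis, the probability of the observed sequence is: P(data | box A) = (5/9)(4/9) = 0.24691; P(data | box B) = (2/5)(3/5) = 0.24; P(data | box C) = (4/12)(8/12) = 0.22222; P(data | box D) = (3/10)(7/10) = 0.21.
Multiplying each by its prior: 1/4 · 0.24691 = 0.061728, 1/4 · 0.24 = 0.06, 1/4 · 0.22222 = 0.055556, 1/4 · 0.21 = 0.0525; with total 0.22978.
By Bayes' rule, P(box D | data) = (0.0525) / (0.22978) = 0.22848.

0.2285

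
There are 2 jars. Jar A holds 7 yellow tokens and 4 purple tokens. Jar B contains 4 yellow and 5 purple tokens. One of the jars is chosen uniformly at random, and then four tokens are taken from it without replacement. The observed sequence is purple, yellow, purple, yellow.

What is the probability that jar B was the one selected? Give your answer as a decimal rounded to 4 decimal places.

0.5550

Compute the likelihood of the observed sequence for each case: P(data | jar A) = (4/11)(7/10)(3/9)(6/8) = 0.063636; P(data | jar B) = (5/9)(4/8)(4/7)(3/6) = 0.079365.
The prior-weighted likelihoods are 1/2 · 0.063636 = 0.031818, 1/2 · 0.079365 = 0.039683; summing to 0.071501.
By Bayes' rule, P(jar B | data) = (0.039683) / (0.071501) = 0.55499.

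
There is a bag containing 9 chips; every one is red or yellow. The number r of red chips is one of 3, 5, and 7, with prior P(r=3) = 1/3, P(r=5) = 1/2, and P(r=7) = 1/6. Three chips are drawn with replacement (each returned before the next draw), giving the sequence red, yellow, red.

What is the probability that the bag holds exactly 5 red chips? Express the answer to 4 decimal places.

0.5929

Compute the likelihood of the observed sequence for each case: P(data | r = 3) = (3/9)(6/9)(3/9) = 0.074074; P(data | r = 5) = (5/9)(4/9)(5/9) = 0.13717; P(data | r = 7) = (7/9)(2/9)(7/9) = 0.13443.
Multiplying each by its prior: 1/3 · 0.074074 = 0.024691, 1/2 · 0.13717 = 0.068587, 1/6 · 0.13443 = 0.022405; with total 0.11568.
Therefore the posterior P(r = 5 | data) = (0.068587) / (0.11568) = 0.59289.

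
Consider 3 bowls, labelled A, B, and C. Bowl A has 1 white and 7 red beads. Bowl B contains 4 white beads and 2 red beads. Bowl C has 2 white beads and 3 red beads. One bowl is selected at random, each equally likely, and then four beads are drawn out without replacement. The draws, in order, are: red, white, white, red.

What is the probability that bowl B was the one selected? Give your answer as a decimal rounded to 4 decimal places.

For each hypothesis, P(data | H) works out to: P(data | bowl A) = (7/8)(1/7)(0/6) = 0; P(data | bowl B) = (2/6)(4/5)(3/4)(1/3) = 1/15; P(data | bowl C) = (3/5)(2/4)(1/3)(2/2) = 1/10.
Multiplying each by its prior: 1/3 · 0 = 0, 1/3 · 1/15 = 1/45, 1/3 · 1/10 = 1/30; summing to 1/18.
Therefore the posterior P(bowl B | data) = (1/45) / (1/18) = 2/5.

0.4000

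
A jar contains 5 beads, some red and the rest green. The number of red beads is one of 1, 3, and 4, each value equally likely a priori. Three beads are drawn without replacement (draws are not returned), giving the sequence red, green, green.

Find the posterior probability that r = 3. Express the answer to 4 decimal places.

The likelihood of the observed sequence under each hypothesis: P(data | r = 1) = (1/5)(4/4)(3/3) = 1/5; P(data | r = 3) = (3/5)(2/4)(1/3) = 1/10; P(data | r = 4) = (4/5)(1/4)(0/3) = 0.
Weighting by the prior gives 1/3 · 1/5 = 1/15, 1/3 · 1/10 = 1/30, 1/3 · 0 = 0; with total 1/10.
Therefore the posterior P(r = 3 | data) = (1/30) / (1/10) = 1/3.

0.3333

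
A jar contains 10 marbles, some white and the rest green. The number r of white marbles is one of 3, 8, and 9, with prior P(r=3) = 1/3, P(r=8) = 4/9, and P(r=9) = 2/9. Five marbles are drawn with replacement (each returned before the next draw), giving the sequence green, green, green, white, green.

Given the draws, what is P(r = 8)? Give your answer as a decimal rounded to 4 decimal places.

Under each hypothesis, the probability of the observed sequence is: P(data | r = 3) = (7/10)(7/10)(7/10)(3/10)(7/10) = 0.07203; P(data | r = 8) = (2/10)(2/10)(2/10)(8/10)(2/10) = 0.00128; P(data | r = 9) = (1/10)(1/10)(1/10)(9/10)(1/10) = 9e-05.
Weighting by the prior gives 1/3 · 0.07203 = 0.02401, 4/9 · 0.00128 = 0.00056889, 2/9 · 9e-05 = 2e-05; with total 0.024599.
By Bayes' rule, P(r = 8 | data) = (0.00056889) / (0.024599) = 0.023127.

0.0231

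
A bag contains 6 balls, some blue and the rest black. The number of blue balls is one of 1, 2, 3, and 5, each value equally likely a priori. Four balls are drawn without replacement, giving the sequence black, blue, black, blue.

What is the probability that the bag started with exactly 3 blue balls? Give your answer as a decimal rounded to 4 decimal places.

The likelihood of the observed sequence under each hypothesis: P(data | r = 1) = (5/6)(1/5)(4/4)(0/3) = 0; P(data | r = 2) = (4/6)(2/5)(3/4)(1/3) = 1/15; P(data | r = 3) = (3/6)(3/5)(2/4)(2/3) = 1/10; P(data | r = 5) = (1/6)(5/5)(0/4) = 0.
The prior-weighted likelihoods are 1/4 · 0 = 0, 1/4 · 1/15 = 1/60, 1/4 · 1/10 = 1/40, 1/4 · 0 = 0; summing to 1/24.
So P(r = 3 | data) = (1/40) / (1/24) = 3/5.

0.6000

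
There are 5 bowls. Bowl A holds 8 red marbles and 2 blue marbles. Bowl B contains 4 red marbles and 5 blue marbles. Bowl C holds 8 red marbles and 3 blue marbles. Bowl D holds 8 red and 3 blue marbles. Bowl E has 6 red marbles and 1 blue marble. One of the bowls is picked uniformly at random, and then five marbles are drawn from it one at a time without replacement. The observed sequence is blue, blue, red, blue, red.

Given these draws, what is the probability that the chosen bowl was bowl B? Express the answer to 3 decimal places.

Compute the likelihood of the observed sequence for each case: P(data | bowl A) = (2/10)(1/9)(8/8)(0/7) = 0; P(data | bowl B) = (5/9)(4/8)(4/7)(3/6)(3/5) = 0.047619; P(data | bowl C) = (3/11)(2/10)(8/9)(1/8)(7/7) = 0.0060606; P(data | bowl D) = (3/11)(2/10)(8/9)(1/8)(7/7) = 0.0060606; P(data | bowl E) = (1/7)(0/6) = 0.
The prior-weighted likelihoods are 1/5 · 0 = 0, 1/5 · 0.047619 = 0.0095238, 1/5 · 0.0060606 = 0.0012121, 1/5 · 0.0060606 = 0.0012121, 1/5 · 0 = 0; with total 0.011948.
Therefore the posterior P(bowl B | data) = (0.0095238) / (0.011948) = 0.7971.

0.797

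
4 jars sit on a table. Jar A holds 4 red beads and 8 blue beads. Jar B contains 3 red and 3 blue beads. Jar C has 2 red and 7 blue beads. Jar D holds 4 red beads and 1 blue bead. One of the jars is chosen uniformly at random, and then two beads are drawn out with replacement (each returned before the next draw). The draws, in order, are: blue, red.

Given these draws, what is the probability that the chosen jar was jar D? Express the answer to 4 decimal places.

0.1987

Under each hypothesis, the probability of the observed sequence is: P(data | jar A) = (8/12)(4/12) = 0.22222; P(data | jar B) = (3/6)(3/6) = 0.25; P(data | jar C) = (7/9)(2/9) = 0.17284; P(data | jar D) = (1/5)(4/5) = 0.16.
The prior-weighted likelihoods are 1/4 · 0.22222 = 0.055556, 1/4 · 0.25 = 0.0625, 1/4 · 0.17284 = 0.04321, 1/4 · 0.16 = 0.04; summing to 0.20127.
Therefore the posterior P(jar D | data) = (0.04) / (0.20127) = 0.19874.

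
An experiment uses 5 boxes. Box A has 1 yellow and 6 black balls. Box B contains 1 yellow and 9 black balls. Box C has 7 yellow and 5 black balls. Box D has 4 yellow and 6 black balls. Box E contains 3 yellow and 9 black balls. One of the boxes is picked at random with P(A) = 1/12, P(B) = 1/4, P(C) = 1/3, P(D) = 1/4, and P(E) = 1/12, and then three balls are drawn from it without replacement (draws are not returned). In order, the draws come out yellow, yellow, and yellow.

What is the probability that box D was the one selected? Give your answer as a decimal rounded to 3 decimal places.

The likelihood of the observed sequence under each hypothesis: P(data | box A) = (1/7)(0/6) = 0; P(data | box B) = (1/10)(0/9) = 0; P(data | box C) = (7/12)(6/11)(5/10) = 0.15909; P(data | box D) = (4/10)(3/9)(2/8) = 0.033333; P(data | box E) = (3/12)(2/11)(1/10) = 0.0045455.
Multiplying each by its prior: 1/12 · 0 = 0, 1/4 · 0 = 0, 1/3 · 0.15909 = 0.05303, 1/4 · 0.033333 = 0.0083333, 1/12 · 0.0045455 = 0.00037879; with total 0.061742.
Therefore the posterior P(box D | data) = (0.0083333) / (0.061742) = 0.13497.

0.135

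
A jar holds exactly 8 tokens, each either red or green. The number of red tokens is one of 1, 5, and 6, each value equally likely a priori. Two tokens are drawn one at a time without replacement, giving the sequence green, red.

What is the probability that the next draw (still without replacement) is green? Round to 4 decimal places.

0.4118

The likelihood of the observed sequence under each hypothesis: P(data | r = 1) = (7/8)(1/7) = 1/8; P(data | r = 5) = (3/8)(5/7) = 15/56; P(data | r = 6) = (2/8)(6/7) = 3/14.
Multiplying each by its prior: 1/3 · 1/8 = 1/24, 1/3 · 15/56 = 5/56, 1/3 · 3/14 = 1/14; with total 17/84.
Dividing through by the total gives posterior P(r = 1 | data) = 7/34, P(r = 5 | data) = 15/34, P(r = 6 | data) = 6/17.
Averaging over the posterior, P(green next | data) = (1)(7/34) + (1/3)(15/34) + (1/6)(6/17) = 7/17.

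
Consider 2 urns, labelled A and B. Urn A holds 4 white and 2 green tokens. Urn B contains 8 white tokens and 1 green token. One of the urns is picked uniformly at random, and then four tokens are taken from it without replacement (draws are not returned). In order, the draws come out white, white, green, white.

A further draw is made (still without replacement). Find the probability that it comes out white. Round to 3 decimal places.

Compute the likelihood of the observed sequence for each case: P(data | urn A) = (4/6)(3/5)(2/4)(2/3) = 2/15; P(data | urn B) = (8/9)(7/8)(1/7)(6/6) = 1/9.
Multiplying each by its prior: 1/2 · 2/15 = 1/15, 1/2 · 1/9 = 1/18; summing to 11/90.
Dividing through by the total gives posterior P(urn A | data) = 6/11, P(urn B | data) = 5/11.
The predictive probability is P(white next | data) = (1/2)(6/11) + (1)(5/11) = 8/11.

0.727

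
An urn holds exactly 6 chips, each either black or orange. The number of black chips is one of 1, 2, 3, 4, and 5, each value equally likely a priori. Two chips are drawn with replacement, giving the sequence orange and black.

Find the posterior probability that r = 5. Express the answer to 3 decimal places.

0.143

Compute the likelihood of the observed sequence for each case: P(data | r = 1) = (5/6)(1/6) = 5/36; P(data | r = 2) = (4/6)(2/6) = 2/9; P(data | r = 3) = (3/6)(3/6) = 1/4; P(data | r = 4) = (2/6)(4/6) = 2/9; P(data | r = 5) = (1/6)(5/6) = 5/36.
Weighting by the prior gives 1/5 · 5/36 = 1/36, 1/5 · 2/9 = 2/45, 1/5 · 1/4 = 1/20, 1/5 · 2/9 = 2/45, 1/5 · 5/36 = 1/36; these sum to 7/36.
Hence P(r = 5 | data) = (1/36) / (7/36) = 1/7.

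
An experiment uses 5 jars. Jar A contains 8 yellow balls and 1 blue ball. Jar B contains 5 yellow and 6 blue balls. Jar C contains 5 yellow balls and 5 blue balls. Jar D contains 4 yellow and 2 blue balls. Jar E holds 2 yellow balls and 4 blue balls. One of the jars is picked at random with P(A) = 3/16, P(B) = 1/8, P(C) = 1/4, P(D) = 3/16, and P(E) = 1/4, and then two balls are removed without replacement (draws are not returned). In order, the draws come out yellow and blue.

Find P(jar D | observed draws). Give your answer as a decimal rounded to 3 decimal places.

The likelihood of the observed sequence under each hypothesis: P(data | jar A) = (8/9)(1/8) = 0.11111; P(data | jar B) = (5/11)(6/10) = 0.27273; P(data | jar C) = (5/10)(5/9) = 0.27778; P(data | jar D) = (4/6)(2/5) = 0.26667; P(data | jar E) = (2/6)(4/5) = 0.26667.
Multiplying each by its prior: 3/16 · 0.11111 = 0.020833, 1/8 · 0.27273 = 0.034091, 1/4 · 0.27778 = 0.069444, 3/16 · 0.26667 = 0.05, 1/4 · 0.26667 = 0.066667; summing to 0.24104.
Therefore the posterior P(jar D | data) = (0.05) / (0.24104) = 0.20744.

0.207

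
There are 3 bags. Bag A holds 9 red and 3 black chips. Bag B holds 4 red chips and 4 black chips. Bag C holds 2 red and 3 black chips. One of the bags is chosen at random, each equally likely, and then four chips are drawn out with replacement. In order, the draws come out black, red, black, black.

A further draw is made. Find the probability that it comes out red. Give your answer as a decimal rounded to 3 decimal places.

Under each hypothesis, the probability of the observed sequence is: P(data | bag A) = (3/12)(9/12)(3/12)(3/12) = 0.011719; P(data | bag B) = (4/8)(4/8)(4/8)(4/8) = 0.0625; P(data | bag C) = (3/5)(2/5)(3/5)(3/5) = 0.0864.
Multiplying each by its prior: 1/3 · 0.011719 = 0.0039062, 1/3 · 0.0625 = 0.020833, 1/3 · 0.0864 = 0.0288; summing to 0.05354.
Dividing through by the total gives posterior P(bag A | data) = 0.07296, P(bag B | data) = 0.38912, P(bag C | data) = 0.53792.
Averaging over the posterior, P(red next | data) = (3/4)(0.07296) + (1/2)(0.38912) + (2/5)(0.53792) = 0.46445.

0.464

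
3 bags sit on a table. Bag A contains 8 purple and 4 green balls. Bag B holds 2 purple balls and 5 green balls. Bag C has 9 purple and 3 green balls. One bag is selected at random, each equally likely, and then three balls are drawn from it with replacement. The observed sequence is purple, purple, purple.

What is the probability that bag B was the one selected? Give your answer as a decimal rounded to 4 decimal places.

For each hypothesis, P(data | H) works out to: P(data | bag A) = (8/12)(8/12)(8/12) = 0.2963; P(data | bag B) = (2/7)(2/7)(2/7) = 0.023324; P(data | bag C) = (9/12)(9/12)(9/12) = 0.42188.
The prior-weighted likelihoods are 1/3 · 0.2963 = 0.098765, 1/3 · 0.023324 = 0.0077745, 1/3 · 0.42188 = 0.14062; with total 0.24716.
So P(bag B | data) = (0.0077745) / (0.24716) = 0.031455.

0.0315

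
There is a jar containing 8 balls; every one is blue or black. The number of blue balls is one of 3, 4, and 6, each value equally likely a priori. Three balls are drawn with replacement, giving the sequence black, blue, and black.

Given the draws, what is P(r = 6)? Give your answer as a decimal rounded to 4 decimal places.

Compute the likelihood of the observed sequence for each case: P(data | r = 3) = (5/8)(3/8)(5/8) = 0.14648; P(data | r = 4) = (4/8)(4/8)(4/8) = 0.125; P(data | r = 6) = (2/8)(6/8)(2/8) = 0.046875.
Weighting by the prior gives 1/3 · 0.14648 = 0.048828, 1/3 · 0.125 = 0.041667, 1/3 · 0.046875 = 0.015625; summing to 0.10612.
Hence P(r = 6 | data) = (0.015625) / (0.10612) = 0.14724.

0.1472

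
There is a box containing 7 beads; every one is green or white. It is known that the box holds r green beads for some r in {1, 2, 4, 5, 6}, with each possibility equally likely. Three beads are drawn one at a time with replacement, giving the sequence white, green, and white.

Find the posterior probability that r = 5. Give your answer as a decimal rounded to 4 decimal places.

The likelihood of the observed sequence under each hypothesis: P(data | r = 1) = (6/7)(1/7)(6/7) = 0.10496; P(data | r = 2) = (5/7)(2/7)(5/7) = 0.14577; P(data | r = 4) = (3/7)(4/7)(3/7) = 0.10496; P(data | r = 5) = (2/7)(5/7)(2/7) = 0.058309; P(data | r = 6) = (1/7)(6/7)(1/7) = 0.017493.
Weighting by the prior gives 1/5 · 0.10496 = 0.020991, 1/5 · 0.14577 = 0.029155, 1/5 · 0.10496 = 0.020991, 1/5 · 0.058309 = 0.011662, 1/5 · 0.017493 = 0.0034985; these sum to 0.086297.
By Bayes' rule, P(r = 5 | data) = (0.011662) / (0.086297) = 0.13514.

0.1351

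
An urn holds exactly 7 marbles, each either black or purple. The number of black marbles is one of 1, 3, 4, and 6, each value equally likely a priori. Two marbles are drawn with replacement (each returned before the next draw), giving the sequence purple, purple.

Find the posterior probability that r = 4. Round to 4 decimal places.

0.1452

Compute the likelihood of the observed sequence for each case: P(data | r = 1) = (6/7)(6/7) = 36/49; P(data | r = 3) = (4/7)(4/7) = 16/49; P(data | r = 4) = (3/7)(3/7) = 9/49; P(data | r = 6) = (1/7)(1/7) = 1/49.
Weighting by the prior gives 1/4 · 36/49 = 9/49, 1/4 · 16/49 = 4/49, 1/4 · 9/49 = 9/196, 1/4 · 1/49 = 1/196; these sum to 31/98.
So P(r = 4 | data) = (9/196) / (31/98) = 9/62.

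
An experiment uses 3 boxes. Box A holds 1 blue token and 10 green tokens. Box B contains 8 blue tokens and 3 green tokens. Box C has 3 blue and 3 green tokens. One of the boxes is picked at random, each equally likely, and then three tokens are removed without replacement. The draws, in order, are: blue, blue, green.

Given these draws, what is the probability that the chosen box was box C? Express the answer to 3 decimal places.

The likelihood of the observed sequence under each hypothesis: P(data | box A) = (1/11)(0/10) = 0; P(data | box B) = (8/11)(7/10)(3/9) = 0.1697; P(data | box C) = (3/6)(2/5)(3/4) = 0.15.
The prior-weighted likelihoods are 1/3 · 0 = 0, 1/3 · 0.1697 = 0.056566, 1/3 · 0.15 = 0.05; summing to 0.10657.
Therefore the posterior P(box C | data) = (0.05) / (0.10657) = 0.46919.

0.469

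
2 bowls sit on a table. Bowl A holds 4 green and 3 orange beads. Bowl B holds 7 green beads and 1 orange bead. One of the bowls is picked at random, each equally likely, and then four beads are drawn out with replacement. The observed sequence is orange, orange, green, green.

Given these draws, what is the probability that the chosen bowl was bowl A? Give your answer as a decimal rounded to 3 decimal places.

0.834

For each hypothesis, P(data | H) works out to: P(data | bowl A) = (3/7)(3/7)(4/7)(4/7) = 0.059975; P(data | bowl B) = (1/8)(1/8)(7/8)(7/8) = 0.011963.
Multiplying each by its prior: 1/2 · 0.059975 = 0.029988, 1/2 · 0.011963 = 0.0059814; summing to 0.035969.
So P(bowl A | data) = (0.029988) / (0.035969) = 0.83371.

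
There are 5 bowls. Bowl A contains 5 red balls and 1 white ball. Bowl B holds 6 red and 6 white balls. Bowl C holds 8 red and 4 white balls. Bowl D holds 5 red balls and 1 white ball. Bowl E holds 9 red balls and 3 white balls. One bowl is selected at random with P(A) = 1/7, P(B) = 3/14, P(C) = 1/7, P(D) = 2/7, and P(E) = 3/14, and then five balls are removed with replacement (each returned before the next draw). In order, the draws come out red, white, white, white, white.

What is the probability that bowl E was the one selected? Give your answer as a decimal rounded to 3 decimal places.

0.072

The likelihood of the observed sequence under each hypothesis: P(data | bowl A) = (5/6)(1/6)(1/6)(1/6)(1/6) = 0.000643; P(data | bowl B) = (6/12)(6/12)(6/12)(6/12)(6/12) = 0.03125; P(data | bowl C) = (8/12)(4/12)(4/12)(4/12)(4/12) = 0.0082305; P(data | bowl D) = (5/6)(1/6)(1/6)(1/6)(1/6) = 0.000643; P(data | bowl E) = (9/12)(3/12)(3/12)(3/12)(3/12) = 0.0029297.
Weighting by the prior gives 1/7 · 0.000643 = 9.1858e-05, 3/14 · 0.03125 = 0.0066964, 1/7 · 0.0082305 = 0.0011758, 2/7 · 0.000643 = 0.00018372, 3/14 · 0.0029297 = 0.00062779; these sum to 0.0087756.
By Bayes' rule, P(bowl E | data) = (0.00062779) / (0.0087756) = 0.071538.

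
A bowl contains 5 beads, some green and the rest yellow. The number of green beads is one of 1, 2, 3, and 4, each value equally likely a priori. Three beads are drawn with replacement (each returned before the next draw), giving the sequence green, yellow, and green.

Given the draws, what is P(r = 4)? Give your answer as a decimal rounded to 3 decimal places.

0.320

The likelihood of the observed sequence under each hypothesis: P(data | r = 1) = (1/5)(4/5)(1/5) = 4/125; P(data | r = 2) = (2/5)(3/5)(2/5) = 12/125; P(data | r = 3) = (3/5)(2/5)(3/5) = 18/125; P(data | r = 4) = (4/5)(1/5)(4/5) = 16/125.
Multiplying each by its prior: 1/4 · 4/125 = 1/125, 1/4 · 12/125 = 3/125, 1/4 · 18/125 = 9/250, 1/4 · 16/125 = 4/125; summing to 1/10.
So P(r = 4 | data) = (4/125) / (1/10) = 8/25.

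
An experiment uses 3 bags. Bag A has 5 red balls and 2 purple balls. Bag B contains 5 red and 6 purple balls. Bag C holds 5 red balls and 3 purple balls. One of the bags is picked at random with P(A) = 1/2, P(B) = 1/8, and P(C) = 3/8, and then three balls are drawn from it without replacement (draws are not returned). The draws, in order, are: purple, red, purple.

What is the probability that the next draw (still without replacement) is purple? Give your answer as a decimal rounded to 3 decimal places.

0.212

Under each hypothesis, the probability of the observed sequence is: P(data | bag A) = (2/7)(5/6)(1/5) = 0.047619; P(data | bag B) = (6/11)(5/10)(5/9) = 0.15152; P(data | bag C) = (3/8)(5/7)(2/6) = 0.089286.
The prior-weighted likelihoods are 1/2 · 0.047619 = 0.02381, 1/8 · 0.15152 = 0.018939, 3/8 · 0.089286 = 0.033482; with total 0.076231.
Normalising, the posterior is P(bag A | data) = 0.31233, P(bag B | data) = 0.24845, P(bag C | data) = 0.43922.
The predictive probability is P(purple next | data) = (0)(0.31233) + (1/2)(0.24845) + (1/5)(0.43922) = 0.21207.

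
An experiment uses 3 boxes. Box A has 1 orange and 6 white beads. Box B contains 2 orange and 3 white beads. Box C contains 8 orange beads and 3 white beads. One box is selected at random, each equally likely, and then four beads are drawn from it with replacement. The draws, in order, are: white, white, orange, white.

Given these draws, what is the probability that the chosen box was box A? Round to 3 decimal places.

0.471

Compute the likelihood of the observed sequence for each case: P(data | box A) = (6/7)(6/7)(1/7)(6/7) = 0.089963; P(data | box B) = (3/5)(3/5)(2/5)(3/5) = 0.0864; P(data | box C) = (3/11)(3/11)(8/11)(3/11) = 0.014753.
Multiplying each by its prior: 1/3 · 0.089963 = 0.029988, 1/3 · 0.0864 = 0.0288, 1/3 · 0.014753 = 0.0049177; with total 0.063705.
Therefore the posterior P(box A | data) = (0.029988) / (0.063705) = 0.47072.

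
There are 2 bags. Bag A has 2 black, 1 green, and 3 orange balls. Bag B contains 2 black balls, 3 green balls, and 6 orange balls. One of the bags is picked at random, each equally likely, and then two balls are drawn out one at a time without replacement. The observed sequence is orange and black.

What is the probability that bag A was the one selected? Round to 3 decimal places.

0.647

Compute the likelihood of the observed sequence for each case: P(data | bag A) = (3/6)(2/5) = 1/5; P(data | bag B) = (6/11)(2/10) = 6/55.
Weighting by the prior gives 1/2 · 1/5 = 1/10, 1/2 · 6/55 = 3/55; with total 17/110.
So P(bag A | data) = (1/10) / (17/110) = 11/17.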